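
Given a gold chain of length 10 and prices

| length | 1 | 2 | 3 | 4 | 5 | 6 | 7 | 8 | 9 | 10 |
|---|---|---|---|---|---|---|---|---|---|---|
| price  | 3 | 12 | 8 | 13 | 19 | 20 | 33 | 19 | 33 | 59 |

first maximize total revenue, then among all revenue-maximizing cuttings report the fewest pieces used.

5

Let r[k] be the best obtainable value from length k. For each k, try every first piece i and keep the best of price[i] + r[k−i].
r[1] = 3
r[2] = max(3+3, 12+0) = 12
r[3] = max(3+12, 12+3, 8+0) = 15
r[4] = max(3+15, 12+12, 8+3, 13+0) = 24
r[5] = max(3+24, 12+15, 8+12, 13+3, 19+0) = 27
r[6] = max(3+27, 12+24, 8+15, 13+12, 19+3, 20+0) = 36
r[7] = max(3+36, 12+27, 8+24, …, 20+3, 33+0) = 39
r[8] = max(3+39, 12+36, 8+27, …, 33+3, 19+0) = 48
r[9] = max(3+48, 12+39, 8+36, …, 19+3, 33+0) = 51
r[10] = max(3+51, 12+48, 8+39, …, 33+3, 59+0) = 60
Maximum revenue is $60.
Now minimize piece count subject to staying optimal: for each k, pieces[k] = 1 + min over i with p[i]+r[k−i]=r[k] of pieces[k−i].
pieces[7] = 4
pieces[8] = 4
pieces[9] = 5
pieces[10] = 5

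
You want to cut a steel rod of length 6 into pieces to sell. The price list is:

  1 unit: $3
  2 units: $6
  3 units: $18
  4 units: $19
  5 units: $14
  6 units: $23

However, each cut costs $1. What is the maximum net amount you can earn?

Build r[k] bottom-up: r[k] = max over allowed piece i of (p[i] + r[k−i]) − 1 per cut.
r[1] = 3
r[2] = max(3+3-1, 6+0) = 6
r[3] = max(3+6-1, 6+3-1, 18+0) = 18
r[4] = max(3+18-1, 6+6-1, 18+3-1, 19+0) = 20
r[5] = max(3+20-1, 6+18-1, 18+6-1, 19+3-1, 14+0) = 23
r[6] = max(3+23-1, 6+20-1, 18+18-1, 19+6-1, 14+3-1, 23+0) = 35
One optimal plan: pieces 3 + 3 (1 cut) → $36 − $1 = $35.

35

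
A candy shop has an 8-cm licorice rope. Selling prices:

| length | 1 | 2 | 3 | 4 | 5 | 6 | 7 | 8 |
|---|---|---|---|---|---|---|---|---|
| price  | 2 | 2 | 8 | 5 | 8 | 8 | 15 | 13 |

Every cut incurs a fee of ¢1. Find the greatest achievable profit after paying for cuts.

Let v[k] be the best obtainable value from length k. For each k, try every first piece i and keep the best of price[i] + v[k−i] minus the 1 cut fee when i<k.
v[1] = 2
v[2] = max(2+2-1, 2+0) = 3
v[3] = max(2+3-1, 2+2-1, 8+0) = 8
v[4] = max(2+8-1, 2+3-1, 8+2-1, 5+0) = 9
v[5] = max(2+9-1, 2+8-1, 8+3-1, 5+2-1, 8+0) = 10
v[6] = max(2+10-1, 2+9-1, 8+8-1, 5+3-1, 8+2-1, 8+0) = 15
v[7] = max(2+15-1, 2+10-1, 8+9-1, …, 8+2-1, 15+0) = 16
v[8] = max(2+16-1, 2+15-1, 8+10-1, …, 15+2-1, 13+0) = 17
One optimal plan: pieces 3 + 3 + 1 + 1 (3 cuts) → ¢20 − ¢3 = ¢17.

17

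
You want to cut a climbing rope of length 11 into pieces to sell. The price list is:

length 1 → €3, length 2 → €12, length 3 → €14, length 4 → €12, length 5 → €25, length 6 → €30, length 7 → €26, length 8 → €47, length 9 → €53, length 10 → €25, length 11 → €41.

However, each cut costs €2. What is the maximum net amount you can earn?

Build net[k] bottom-up: net[k] = max over allowed piece i of (p[i] + net[k−i]) − 2 per cut.
net[1] = 3
net[2] = max(3+3-2, 12+0) = 12
net[3] = max(3+12-2, 12+3-2, 14+0) = 14
net[4] = max(3+14-2, 12+12-2, 14+3-2, 12+0) = 22
net[5] = max(3+22-2, 12+14-2, 14+12-2, 12+3-2, 25+0) = 25
net[6] = max(3+25-2, 12+22-2, 14+14-2, 12+12-2, 25+3-2, 30+0) = 32
net[7] = max(3+32-2, 12+25-2, 14+22-2, …, 30+3-2, 26+0) = 35
net[8] = max(3+35-2, 12+32-2, 14+25-2, …, 26+3-2, 47+0) = 47
net[9] = max(3+47-2, 12+35-2, 14+32-2, …, 47+3-2, 53+0) = 53
net[10] = max(3+53-2, 12+47-2, 14+35-2, …, 53+3-2, 25+0) = 57
net[11] = max(3+57-2, 12+53-2, 14+47-2, …, 25+3-2, 41+0) = 63
One optimal plan: pieces 9 + 2 (1 cut) → €65 − €2 = €63.

63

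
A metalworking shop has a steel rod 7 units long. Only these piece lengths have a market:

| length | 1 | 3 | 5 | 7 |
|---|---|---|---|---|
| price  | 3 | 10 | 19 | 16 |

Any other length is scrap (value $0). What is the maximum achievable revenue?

Build best[k] bottom-up: best[k] = max over allowed piece i of (p[i] + best[k−i]).
best[1] = 3
best[2] = 6  (first piece 1, then best[1]=3)
best[3] = max(3+6, 10+0) = 10
best[4] = max(3+10, 10+3) = 13
best[5] = max(3+13, 10+6, 19+0) = 19
best[6] = max(3+19, 10+10, 19+3) = 22
best[7] = max(3+22, 10+13, 19+6, 16+0) = 25
One optimal cutting: 5 + 1 + 1 → $25.

25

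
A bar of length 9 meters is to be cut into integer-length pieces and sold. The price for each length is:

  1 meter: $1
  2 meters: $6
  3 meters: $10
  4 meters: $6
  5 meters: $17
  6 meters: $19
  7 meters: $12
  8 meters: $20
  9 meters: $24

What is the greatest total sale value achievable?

Let R[k] be the best obtainable value from length k. For each k, try every first piece i and keep the best of price[i] + R[k−i].
R[1] = 1
R[2] = 6
R[3] = 10
R[4] = 12  (first piece 2, then R[2]=6)
R[5] = 17
R[6] = 20  (first piece 3, then R[3]=10)
R[7] = 23  (first piece 2, then R[5]=17)
R[8] = 27  (first piece 3, then R[5]=17)
R[9] = 30  (first piece 3, then R[6]=20)
One optimal cutting: 3 + 3 + 3 → $10 + $10 + $10 = $30.

30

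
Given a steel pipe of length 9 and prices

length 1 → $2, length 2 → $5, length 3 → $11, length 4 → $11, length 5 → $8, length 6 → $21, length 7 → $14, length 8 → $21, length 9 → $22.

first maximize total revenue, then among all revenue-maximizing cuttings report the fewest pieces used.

3

Let r[k] be the best obtainable value from length k. For each k, try every first piece i and keep the best of price[i] + r[k−i].
r[1] = 2
r[2] = 5
r[3] = 11
r[4] = 13  (first piece 1, then r[3]=11)
r[5] = 16  (first piece 2, then r[3]=11)
r[6] = 22  (first piece 3, then r[3]=11)
r[7] = 24  (first piece 1, then r[6]=22)
r[8] = 27  (first piece 2, then r[6]=22)
r[9] = 33  (first piece 3, then r[6]=22)
Maximum revenue is $33.
Now minimize piece count subject to staying optimal: for each k, pieces[k] = 1 + min over i with p[i]+r[k−i]=r[k] of pieces[k−i].
pieces[6] = 2
pieces[7] = 3
pieces[8] = 3
pieces[9] = 3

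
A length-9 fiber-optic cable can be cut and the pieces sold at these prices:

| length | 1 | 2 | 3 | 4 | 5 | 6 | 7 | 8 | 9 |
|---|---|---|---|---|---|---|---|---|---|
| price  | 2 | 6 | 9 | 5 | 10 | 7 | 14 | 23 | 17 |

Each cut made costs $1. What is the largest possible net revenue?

25

Let r[k] be the best obtainable value from length k. For each k, try every first piece i and keep the best of price[i] + r[k−i] minus the 1 cut fee when i<k.
r[1] = 2
r[2] = max(2+2-1, 6+0) = 6
r[3] = max(2+6-1, 6+2-1, 9+0) = 9
r[4] = max(2+9-1, 6+6-1, 9+2-1, 5+0) = 11
r[5] = max(2+11-1, 6+9-1, 9+6-1, 5+2-1, 10+0) = 14
r[6] = max(2+14-1, 6+11-1, 9+9-1, 5+6-1, 10+2-1, 7+0) = 17
r[7] = max(2+17-1, 6+14-1, 9+11-1, …, 7+2-1, 14+0) = 19
r[8] = max(2+19-1, 6+17-1, 9+14-1, …, 14+2-1, 23+0) = 23
r[9] = max(2+23-1, 6+19-1, 9+17-1, …, 23+2-1, 17+0) = 25
One optimal plan: pieces 3 + 3 + 3 (2 cuts) → $27 − $2 = $25.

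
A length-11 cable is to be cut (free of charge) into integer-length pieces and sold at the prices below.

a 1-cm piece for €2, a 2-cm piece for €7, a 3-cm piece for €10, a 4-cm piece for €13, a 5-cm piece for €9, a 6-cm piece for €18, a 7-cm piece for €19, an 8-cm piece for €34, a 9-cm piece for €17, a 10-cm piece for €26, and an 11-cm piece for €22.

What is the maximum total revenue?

Consider every possible first cut. best[k] is the best of p[i]+best[k−i] over all sellable i≤k.
best[1] = 2
best[2] = max(2+2, 7+0) = 7
best[3] = max(2+7, 7+2, 10+0) = 10
best[4] = max(2+10, 7+7, 10+2, 13+0) = 14
best[5] = max(2+14, 7+10, 10+7, 13+2, 9+0) = 17
best[6] = max(2+17, 7+14, 10+10, 13+7, 9+2, 18+0) = 21
best[7] = max(2+21, 7+17, 10+14, …, 18+2, 19+0) = 24
best[8] = max(2+24, 7+21, 10+17, …, 19+2, 34+0) = 34
best[9] = max(2+34, 7+24, 10+21, …, 34+2, 17+0) = 36
best[10] = max(2+36, 7+34, 10+24, …, 17+2, 26+0) = 41
best[11] = max(2+41, 7+36, 10+34, …, 26+2, 22+0) = 44
One optimal cutting: 8 + 3 → €34 + €10 = €44.

44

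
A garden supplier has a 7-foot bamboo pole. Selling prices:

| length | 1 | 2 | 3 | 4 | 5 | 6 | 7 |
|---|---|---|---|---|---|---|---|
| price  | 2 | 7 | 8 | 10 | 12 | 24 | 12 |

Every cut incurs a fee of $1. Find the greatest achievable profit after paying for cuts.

Build v[k] bottom-up: v[k] = max over allowed piece i of (p[i] + v[k−i]) − 1 per cut.
v[1] = 2
v[2] = 7
v[3] = 8  (first piece 1, then v[2]=7)
v[4] = 13  (first piece 2, then v[2]=7)
v[5] = 14  (first piece 1, then v[4]=13)
v[6] = 24
v[7] = 25  (first piece 1, then v[6]=24)
One optimal plan: pieces 6 + 1 (1 cut) → $26 − $1 = $25.

25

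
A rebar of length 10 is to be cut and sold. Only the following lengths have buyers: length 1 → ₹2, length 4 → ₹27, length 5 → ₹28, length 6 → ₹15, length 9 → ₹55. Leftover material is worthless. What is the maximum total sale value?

58

Let r[k] be the best obtainable value from length k. For each k, try every first piece i and keep the best of price[i] + r[k−i].
r[1] = 2
r[2] = 4  (first piece 1, then r[1]=2)
r[3] = 6  (first piece 1, then r[2]=4)
r[4] = max(2+6, 27+0) = 27
r[5] = max(2+27, 27+2, 28+0) = 29
r[6] = max(2+29, 27+4, 28+2, 15+0) = 31
r[7] = max(2+31, 27+6, 28+4, 15+2) = 33
r[8] = max(2+33, 27+27, 28+6, 15+4) = 54
r[9] = max(2+54, 27+29, 28+27, 15+6, 55+0) = 56
r[10] = max(2+56, 27+31, 28+29, 15+27, 55+2) = 58
One optimal cutting: 4 + 4 + 1 + 1 → ₹58.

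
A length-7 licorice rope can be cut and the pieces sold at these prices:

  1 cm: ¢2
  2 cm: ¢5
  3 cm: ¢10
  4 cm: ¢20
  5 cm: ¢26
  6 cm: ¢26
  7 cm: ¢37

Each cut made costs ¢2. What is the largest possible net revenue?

Build r[k] bottom-up: r[k] = max over allowed piece i of (p[i] + r[k−i]) − 2 per cut.
r[1] = 2
r[2] = max(2+2-2, 5+0) = 5
r[3] = max(2+5-2, 5+2-2, 10+0) = 10
r[4] = max(2+10-2, 5+5-2, 10+2-2, 20+0) = 20
r[5] = max(2+20-2, 5+10-2, 10+5-2, 20+2-2, 26+0) = 26
r[6] = max(2+26-2, 5+20-2, 10+10-2, 20+5-2, 26+2-2, 26+0) = 26
r[7] = max(2+26-2, 5+26-2, 10+20-2, …, 26+2-2, 37+0) = 37
Best is to make no cuts and sell whole for ¢37.

37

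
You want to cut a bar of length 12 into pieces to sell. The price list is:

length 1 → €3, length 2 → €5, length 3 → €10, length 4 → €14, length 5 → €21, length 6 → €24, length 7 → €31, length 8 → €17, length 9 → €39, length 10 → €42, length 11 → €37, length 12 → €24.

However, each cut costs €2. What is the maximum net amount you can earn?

Let v[k] be the best obtainable value from length k. For each k, try every first piece i and keep the best of price[i] + v[k−i] minus the 2 cut fee when i<k.
v[1] = 3
v[2] = max(3+3-2, 5+0) = 5
v[3] = max(3+5-2, 5+3-2, 10+0) = 10
v[4] = max(3+10-2, 5+5-2, 10+3-2, 14+0) = 14
v[5] = max(3+14-2, 5+10-2, 10+5-2, 14+3-2, 21+0) = 21
v[6] = max(3+21-2, 5+14-2, 10+10-2, 14+5-2, 21+3-2, 24+0) = 24
v[7] = max(3+24-2, 5+21-2, 10+14-2, …, 24+3-2, 31+0) = 31
v[8] = max(3+31-2, 5+24-2, 10+21-2, …, 31+3-2, 17+0) = 32
v[9] = max(3+32-2, 5+31-2, 10+24-2, …, 17+3-2, 39+0) = 39
v[10] = max(3+39-2, 5+32-2, 10+31-2, …, 39+3-2, 42+0) = 42
v[11] = max(3+42-2, 5+39-2, 10+32-2, …, 42+3-2, 37+0) = 43
v[12] = max(3+43-2, 5+42-2, 10+39-2, …, 37+3-2, 24+0) = 50
One optimal plan: pieces 7 + 5 (1 cut) → €52 − €2 = €50.

50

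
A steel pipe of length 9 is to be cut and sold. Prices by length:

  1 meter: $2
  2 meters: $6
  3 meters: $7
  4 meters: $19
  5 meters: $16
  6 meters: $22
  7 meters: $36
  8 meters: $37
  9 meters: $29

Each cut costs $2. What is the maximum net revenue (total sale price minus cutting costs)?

Let net[k] be the best obtainable value from length k. For each k, try every first piece i and keep the best of price[i] + net[k−i] minus the 2 cut fee when i<k.
net[1] = 2
net[2] = max(2+2-2, 6+0) = 6
net[3] = max(2+6-2, 6+2-2, 7+0) = 7
net[4] = max(2+7-2, 6+6-2, 7+2-2, 19+0) = 19
net[5] = max(2+19-2, 6+7-2, 7+6-2, 19+2-2, 16+0) = 19
net[6] = max(2+19-2, 6+19-2, 7+7-2, 19+6-2, 16+2-2, 22+0) = 23
net[7] = max(2+23-2, 6+19-2, 7+19-2, …, 22+2-2, 36+0) = 36
net[8] = max(2+36-2, 6+23-2, 7+19-2, …, 36+2-2, 37+0) = 37
net[9] = max(2+37-2, 6+36-2, 7+23-2, …, 37+2-2, 29+0) = 40
One optimal plan: pieces 7 + 2 (1 cut) → $42 − $2 = $40.

40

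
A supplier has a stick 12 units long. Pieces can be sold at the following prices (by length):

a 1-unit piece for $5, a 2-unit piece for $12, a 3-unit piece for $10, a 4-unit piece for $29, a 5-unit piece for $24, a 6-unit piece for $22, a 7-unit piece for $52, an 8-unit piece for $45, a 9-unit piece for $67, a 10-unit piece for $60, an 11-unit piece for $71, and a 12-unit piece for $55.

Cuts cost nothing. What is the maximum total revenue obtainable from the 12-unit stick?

Consider every possible first cut. best[k] is the best of p[i]+best[k−i] over all sellable i≤k.
best[1] = 5
best[2] = max(5+5, 12+0) = 12
best[3] = max(5+12, 12+5, 10+0) = 17
best[4] = max(5+17, 12+12, 10+5, 29+0) = 29
best[5] = max(5+29, 12+17, 10+12, 29+5, 24+0) = 34
best[6] = max(5+34, 12+29, 10+17, 29+12, 24+5, 22+0) = 41
best[7] = max(5+41, 12+34, 10+29, …, 22+5, 52+0) = 52
best[8] = max(5+52, 12+41, 10+34, …, 52+5, 45+0) = 58
best[9] = max(5+58, 12+52, 10+41, …, 45+5, 67+0) = 67
best[10] = max(5+67, 12+58, 10+52, …, 67+5, 60+0) = 72
best[11] = max(5+72, 12+67, 10+58, …, 60+5, 71+0) = 81
best[12] = max(5+81, 12+72, 10+67, …, 71+5, 55+0) = 87
One optimal cutting: 4 + 4 + 4 → $29 + $29 + $29 = $87.

87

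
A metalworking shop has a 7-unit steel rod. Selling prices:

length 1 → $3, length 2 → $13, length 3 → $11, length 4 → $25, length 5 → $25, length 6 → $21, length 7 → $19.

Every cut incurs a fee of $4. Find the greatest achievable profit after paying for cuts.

Let v[k] be the best obtainable value from length k. For each k, try every first piece i and keep the best of price[i] + v[k−i] minus the 4 cut fee when i<k.
v[1] = 3
v[2] = 13
v[3] = 12  (first piece 1, then v[2]=13)
v[4] = 25
v[5] = 25
v[6] = 34  (first piece 2, then v[4]=25)
v[7] = 34  (first piece 2, then v[5]=25)
One optimal plan: pieces 5 + 2 (1 cut) → $38 − $4 = $34.

34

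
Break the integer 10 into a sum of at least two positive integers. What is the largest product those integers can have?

36

Define g[k] = max over 1≤i<k of i · max(k−i, g[k−i]); the inner max lets the remainder stay uncut if that's better.
g[2] = 1·max(1,0) = 1·1 = 1
g[3] = 1·max(2,1) = 1·2 = 2
g[4] = 2·max(2,1) = 2·2 = 4
g[5] = 2·max(3,2) = 2·3 = 6
g[6] = 3·max(3,2) = 3·3 = 9
g[7] = 2·max(5,6) = 2·6 = 12
g[8] = 2·max(6,9) = 2·9 = 18
g[9] = 3·max(6,9) = 3·9 = 27
g[10] = 2·max(8,18) = 2·18 = 36
One optimal split: 3 + 3 + 2 + 2; product 3·3·2·2 = 36.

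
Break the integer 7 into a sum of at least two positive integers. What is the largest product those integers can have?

12

Fill g[k] for k=2..7: at each k try every first piece i and multiply by the better of (k−i) uncut or g[k−i].
g[2] = 1×max(1,0) = 1×1 = 1
g[3] = max(1×2, 2×1) = 2
g[4] = max(1×3, 2×2, 3×1) = 4
g[5] = max(1×4, 2×3, 3×2, 4×1) = 6
g[6] = max(1×6, 2×4, 3×3, 4×2, 5×1) = 9
g[7] = max(1×9, 2×6, 3×4, 4×3, 5×2, 6×1) = 12
One optimal split: 3 + 2 + 2; product 3×2×2 = 12.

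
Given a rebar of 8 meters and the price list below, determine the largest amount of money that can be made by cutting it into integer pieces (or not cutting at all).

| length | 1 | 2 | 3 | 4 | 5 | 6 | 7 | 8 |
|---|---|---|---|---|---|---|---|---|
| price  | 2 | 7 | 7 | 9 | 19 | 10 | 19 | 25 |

28

Let R[k] be the best obtainable value from length k. For each k, try every first piece i and keep the best of price[i] + R[k−i].
R[1] = 2
R[2] = 7
R[3] = 9  (first piece 1, then R[2]=7)
R[4] = 14  (first piece 2, then R[2]=7)
R[5] = 19
R[6] = 21  (first piece 1, then R[5]=19)
R[7] = 26  (first piece 2, then R[5]=19)
R[8] = 28  (first piece 1, then R[7]=26)
One optimal cutting: 5 + 2 + 1 → ₹19 + ₹7 + ₹2 = ₹28.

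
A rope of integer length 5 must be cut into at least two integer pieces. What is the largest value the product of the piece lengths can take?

6

Define f[k] = max over 1≤i<k of i · max(k−i, f[k−i]); the inner max lets the remainder stay uncut if that's better.
f[2] = 1*max(1,0) = 1*1 = 1
f[3] = 1*max(2,1) = 1*2 = 2
f[4] = 2*max(2,1) = 2*2 = 4
f[5] = 2*max(3,2) = 2*3 = 6
One optimal split: 3 + 2; product 3*2 = 6.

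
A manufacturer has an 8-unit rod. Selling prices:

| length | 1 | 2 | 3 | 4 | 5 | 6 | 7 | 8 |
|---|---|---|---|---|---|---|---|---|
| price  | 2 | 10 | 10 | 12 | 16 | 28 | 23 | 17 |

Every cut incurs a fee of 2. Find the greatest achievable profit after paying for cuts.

Build v[k] bottom-up: v[k] = max over allowed piece i of (p[i] + v[k−i]) − 2 per cut.
v[1] = 2
v[2] = 10
v[3] = 10  (first piece 1, then v[2]=10)
v[4] = 18  (first piece 2, then v[2]=10)
v[5] = 18  (first piece 1, then v[4]=18)
v[6] = 28
v[7] = 28  (first piece 1, then v[6]=28)
v[8] = 36  (first piece 2, then v[6]=28)
One optimal plan: pieces 6 + 2 (1 cut) → 38 − 2 = 36.

36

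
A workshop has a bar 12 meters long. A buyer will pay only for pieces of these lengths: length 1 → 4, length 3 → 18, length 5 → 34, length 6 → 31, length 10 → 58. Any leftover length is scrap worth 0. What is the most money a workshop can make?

Consider every possible first cut. best[k] is the best of p[i]+best[k−i] over all sellable i≤k.
best[1] = 4
best[2] = 8  (first piece 1, then best[1]=4)
best[3] = 18
best[4] = 22  (first piece 1, then best[3]=18)
best[5] = 34
best[6] = 38  (first piece 1, then best[5]=34)
best[7] = 42  (first piece 1, then best[6]=38)
best[8] = 52  (first piece 3, then best[5]=34)
best[9] = 56  (first piece 1, then best[8]=52)
best[10] = 68  (first piece 5, then best[5]=34)
best[11] = 72  (first piece 1, then best[10]=68)
best[12] = 76  (first piece 1, then best[11]=72)
One optimal cutting: 5 + 5 + 1 + 1 → 76.

76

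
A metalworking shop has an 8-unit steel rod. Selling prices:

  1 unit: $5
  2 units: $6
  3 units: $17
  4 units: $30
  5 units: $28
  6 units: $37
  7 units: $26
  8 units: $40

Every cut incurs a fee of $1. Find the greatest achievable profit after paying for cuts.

Consider every possible first cut. r[k] is the best of p[i]+r[k−i] over all sellable i≤k, charging 1 whenever i<k.
r[1] = 5
r[2] = max(5+5-1, 6+0) = 9
r[3] = max(5+9-1, 6+5-1, 17+0) = 17
r[4] = max(5+17-1, 6+9-1, 17+5-1, 30+0) = 30
r[5] = max(5+30-1, 6+17-1, 17+9-1, 30+5-1, 28+0) = 34
r[6] = max(5+34-1, 6+30-1, 17+17-1, 30+9-1, 28+5-1, 37+0) = 38
r[7] = max(5+38-1, 6+34-1, 17+30-1, …, 37+5-1, 26+0) = 46
r[8] = max(5+46-1, 6+38-1, 17+34-1, …, 26+5-1, 40+0) = 59
One optimal plan: pieces 4 + 4 (1 cut) → $60 − $1 = $59.

59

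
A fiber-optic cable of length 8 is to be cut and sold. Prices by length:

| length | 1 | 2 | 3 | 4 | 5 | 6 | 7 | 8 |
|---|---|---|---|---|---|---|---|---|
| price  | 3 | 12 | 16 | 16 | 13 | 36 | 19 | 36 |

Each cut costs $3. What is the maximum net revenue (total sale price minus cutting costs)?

Consider every possible first cut. net[k] is the best of p[i]+net[k−i] over all sellable i≤k, charging 3 whenever i<k.
net[1] = 3
net[2] = max(3+3-3, 12+0) = 12
net[3] = max(3+12-3, 12+3-3, 16+0) = 16
net[4] = max(3+16-3, 12+12-3, 16+3-3, 16+0) = 21
net[5] = max(3+21-3, 12+16-3, 16+12-3, 16+3-3, 13+0) = 25
net[6] = max(3+25-3, 12+21-3, 16+16-3, 16+12-3, 13+3-3, 36+0) = 36
net[7] = max(3+36-3, 12+25-3, 16+21-3, …, 36+3-3, 19+0) = 36
net[8] = max(3+36-3, 12+36-3, 16+25-3, …, 19+3-3, 36+0) = 45
One optimal plan: pieces 6 + 2 (1 cut) → $48 − $3 = $45.

45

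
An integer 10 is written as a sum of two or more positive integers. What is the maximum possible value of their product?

Let prod[k] be the best product for length k (with at least one cut). For each first piece i, the rest contributes max(k−i, prod[k−i]).
Small cases: prod[2]=1, prod[3]=2.
prod[4] = max(1·3, 2·2, 3·1) = 4
prod[5] = max(1·4, 2·3, 3·2, 4·1) = 6
prod[6] = max(1·6, 2·4, 3·3, 4·2, 5·1) = 9
prod[7] = max(1·9, 2·6, 3·4, 4·3, 5·2, 6·1) = 12
prod[8] = max(1·12, 2·9, 3·6, …, 6·2, 7·1) = 18
prod[9] = max(1·18, 2·12, 3·9, …, 7·2, 8·1) = 27
prod[10] = max(1·27, 2·18, 3·12, …, 8·2, 9·1) = 36
One optimal split: 3 + 3 + 2 + 2; product 3·3·2·2 = 36.

36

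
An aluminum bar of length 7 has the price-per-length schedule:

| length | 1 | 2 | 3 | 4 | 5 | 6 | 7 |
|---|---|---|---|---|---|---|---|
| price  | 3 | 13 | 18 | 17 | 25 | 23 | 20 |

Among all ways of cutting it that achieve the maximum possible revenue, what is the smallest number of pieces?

Build r[k] bottom-up: r[k] = max over allowed piece i of (p[i] + r[k−i]).
r[1] = 3
r[2] = max(3+3, 13+0) = 13
r[3] = max(3+13, 13+3, 18+0) = 18
r[4] = max(3+18, 13+13, 18+3, 17+0) = 26
r[5] = max(3+26, 13+18, 18+13, 17+3, 25+0) = 31
r[6] = max(3+31, 13+26, 18+18, 17+13, 25+3, 23+0) = 39
r[7] = max(3+39, 13+31, 18+26, …, 23+3, 20+0) = 44
Maximum revenue is $44.
Now minimize piece count subject to staying optimal: for each k, pieces[k] = 1 + min over i with p[i]+r[k−i]=r[k] of pieces[k−i].
pieces[4] = 2
pieces[5] = 2
pieces[6] = 3
pieces[7] = 3

3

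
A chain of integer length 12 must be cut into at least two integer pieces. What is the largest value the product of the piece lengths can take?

81

Let m[k] be the best product for length k (with at least one cut). For each first piece i, the rest contributes max(k−i, m[k−i]).
m[2] = 1×max(1,0) = 1×1 = 1
m[3] = max(1×2, 2×1) = 2
m[4] = max(1×3, 2×2, 3×1) = 4
m[5] = max(1×4, 2×3, 3×2, 4×1) = 6
m[6] = max(1×6, 2×4, 3×3, 4×2, 5×1) = 9
m[7] = max(1×9, 2×6, 3×4, 4×3, 5×2, 6×1) = 12
m[8] = max(1×12, 2×9, 3×6, …, 6×2, 7×1) = 18
m[9] = max(1×18, 2×12, 3×9, …, 7×2, 8×1) = 27
m[10] = max(1×27, 2×18, 3×12, …, 8×2, 9×1) = 36
m[11] = max(1×36, 2×27, 3×18, …, 9×2, 10×1) = 54
m[12] = max(1×54, 2×36, 3×27, …, 10×2, 11×1) = 81
One optimal split: 3 + 3 + 3 + 3; product 3×3×3×3 = 81.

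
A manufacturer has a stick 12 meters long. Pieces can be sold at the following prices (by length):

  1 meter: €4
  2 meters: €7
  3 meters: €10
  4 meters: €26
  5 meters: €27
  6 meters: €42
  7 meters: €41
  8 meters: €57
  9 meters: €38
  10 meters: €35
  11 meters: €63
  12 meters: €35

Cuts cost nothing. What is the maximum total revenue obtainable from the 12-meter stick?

84

Consider every possible first cut. best[k] is the best of p[i]+best[k−i] over all sellable i≤k.
best[1] = 4
best[2] = max(4+4, 7+0) = 8
best[3] = max(4+8, 7+4, 10+0) = 12
best[4] = max(4+12, 7+8, 10+4, 26+0) = 26
best[5] = max(4+26, 7+12, 10+8, 26+4, 27+0) = 30
best[6] = max(4+30, 7+26, 10+12, 26+8, 27+4, 42+0) = 42
best[7] = max(4+42, 7+30, 10+26, …, 42+4, 41+0) = 46
best[8] = max(4+46, 7+42, 10+30, …, 41+4, 57+0) = 57
best[9] = max(4+57, 7+46, 10+42, …, 57+4, 38+0) = 61
best[10] = max(4+61, 7+57, 10+46, …, 38+4, 35+0) = 68
best[11] = max(4+68, 7+61, 10+57, …, 35+4, 63+0) = 72
best[12] = max(4+72, 7+68, 10+61, …, 63+4, 35+0) = 84
One optimal cutting: 6 + 6 → €42 + €42 = €84.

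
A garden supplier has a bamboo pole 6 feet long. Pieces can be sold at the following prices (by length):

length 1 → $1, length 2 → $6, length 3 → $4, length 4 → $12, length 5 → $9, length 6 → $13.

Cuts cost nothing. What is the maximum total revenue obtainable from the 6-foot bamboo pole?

Consider every possible first cut. r[k] is the best of p[i]+r[k−i] over all sellable i≤k.
r[1] = 1
r[2] = 6
r[3] = 7  (first piece 1, then r[2]=6)
r[4] = 12  (first piece 2, then r[2]=6)
r[5] = 13  (first piece 1, then r[4]=12)
r[6] = 18  (first piece 2, then r[4]=12)
One optimal cutting: 2 + 2 + 2 → $6 + $6 + $6 = $18.

18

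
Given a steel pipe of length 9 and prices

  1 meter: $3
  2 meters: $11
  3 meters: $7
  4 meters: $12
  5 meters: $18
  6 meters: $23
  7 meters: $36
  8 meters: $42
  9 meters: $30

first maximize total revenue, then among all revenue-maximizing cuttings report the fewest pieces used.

Build r[k] bottom-up: r[k] = max over allowed piece i of (p[i] + r[k−i]).
r[1] = 3
r[2] = max(3+3, 11+0) = 11
r[3] = max(3+11, 11+3, 7+0) = 14
r[4] = max(3+14, 11+11, 7+3, 12+0) = 22
r[5] = max(3+22, 11+14, 7+11, 12+3, 18+0) = 25
r[6] = max(3+25, 11+22, 7+14, 12+11, 18+3, 23+0) = 33
r[7] = max(3+33, 11+25, 7+22, …, 23+3, 36+0) = 36
r[8] = max(3+36, 11+33, 7+25, …, 36+3, 42+0) = 44
r[9] = max(3+44, 11+36, 7+33, …, 42+3, 30+0) = 47
Maximum revenue is $47.
Now minimize piece count subject to staying optimal: for each k, pieces[k] = 1 + min over i with p[i]+r[k−i]=r[k] of pieces[k−i].
pieces[6] = 3
pieces[7] = 1
pieces[8] = 4
pieces[9] = 2

2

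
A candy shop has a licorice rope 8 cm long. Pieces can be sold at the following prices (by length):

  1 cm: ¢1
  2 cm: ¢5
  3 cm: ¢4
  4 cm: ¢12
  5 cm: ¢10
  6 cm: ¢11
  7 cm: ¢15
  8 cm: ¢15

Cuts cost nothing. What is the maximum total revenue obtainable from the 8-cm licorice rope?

24

Build R[k] bottom-up: R[k] = max over allowed piece i of (p[i] + R[k−i]).
R[1] = 1
R[2] = max(1+1, 5+0) = 5
R[3] = max(1+5, 5+1, 4+0) = 6
R[4] = max(1+6, 5+5, 4+1, 12+0) = 12
R[5] = max(1+12, 5+6, 4+5, 12+1, 10+0) = 13
R[6] = max(1+13, 5+12, 4+6, 12+5, 10+1, 11+0) = 17
R[7] = max(1+17, 5+13, 4+12, …, 11+1, 15+0) = 18
R[8] = max(1+18, 5+17, 4+13, …, 15+1, 15+0) = 24
One optimal cutting: 4 + 4 → ¢12 + ¢12 = ¢24.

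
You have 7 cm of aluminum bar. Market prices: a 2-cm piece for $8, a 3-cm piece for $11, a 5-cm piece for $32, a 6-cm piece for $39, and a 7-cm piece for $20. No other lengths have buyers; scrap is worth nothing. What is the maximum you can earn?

Let best[k] be the best obtainable value from length k. For each k, try every first piece i and keep the best of price[i] + best[k−i].
best[1] = 0
best[2] = 8
best[3] = max(8+0, 11+0) = 11
best[4] = max(8+8, 11+0) = 16
best[5] = max(8+11, 11+8, 32+0) = 32
best[6] = max(8+16, 11+11, 32+0, 39+0) = 39
best[7] = max(8+32, 11+16, 32+8, 39+0, 20+0) = 40
One optimal cutting: 5 + 2 → $40.

40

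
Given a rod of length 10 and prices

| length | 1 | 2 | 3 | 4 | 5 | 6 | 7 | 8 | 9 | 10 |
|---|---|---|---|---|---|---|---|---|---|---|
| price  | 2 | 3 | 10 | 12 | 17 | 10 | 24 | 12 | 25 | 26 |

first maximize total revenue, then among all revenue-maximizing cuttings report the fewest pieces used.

2

Build r[k] bottom-up: r[k] = max over allowed piece i of (p[i] + r[k−i]).
r[1] = 2
r[2] = 4  (first piece 1, then r[1]=2)
r[3] = 10
r[4] = 12  (first piece 1, then r[3]=10)
r[5] = 17
r[6] = 20  (first piece 3, then r[3]=10)
r[7] = 24
r[8] = 27  (first piece 3, then r[5]=17)
r[9] = 30  (first piece 3, then r[6]=20)
r[10] = 34  (first piece 3, then r[7]=24)
Maximum revenue is $34.
Now minimize piece count subject to staying optimal: for each k, pieces[k] = 1 + min over i with p[i]+r[k−i]=r[k] of pieces[k−i].
pieces[7] = 1
pieces[8] = 2
pieces[9] = 3
pieces[10] = 2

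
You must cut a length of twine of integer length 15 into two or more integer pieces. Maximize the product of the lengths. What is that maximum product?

Let P[k] be the best product for length k (with at least one cut). For each first piece i, the rest contributes max(k−i, P[k−i]).
Small cases: P[2]=1, P[3]=2, P[4]=4, P[5]=6, P[6]=9, P[7]=12, P[8]=18.
P[9] = 3×max(6,9) = 3×9 = 27
P[10] = 2×max(8,18) = 2×18 = 36
P[11] = 2×max(9,27) = 2×27 = 54
P[12] = 3×max(9,27) = 3×27 = 81
P[13] = 2×max(11,54) = 2×54 = 108
P[14] = 2×max(12,81) = 2×81 = 162
P[15] = 3×max(12,81) = 3×81 = 243
One optimal split: 3 + 3 + 3 + 3 + 3; product 3×3×3×3×3 = 243.

243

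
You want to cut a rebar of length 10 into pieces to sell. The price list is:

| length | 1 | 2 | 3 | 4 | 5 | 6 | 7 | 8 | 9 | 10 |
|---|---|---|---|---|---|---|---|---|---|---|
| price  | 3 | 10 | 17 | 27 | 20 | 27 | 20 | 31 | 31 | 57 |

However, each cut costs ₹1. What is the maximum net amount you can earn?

62

Consider every possible first cut. r[k] is the best of p[i]+r[k−i] over all sellable i≤k, charging 1 whenever i<k.
r[1] = 3
r[2] = 10
r[3] = 17
r[4] = 27
r[5] = 29  (first piece 1, then r[4]=27)
r[6] = 36  (first piece 2, then r[4]=27)
r[7] = 43  (first piece 3, then r[4]=27)
r[8] = 53  (first piece 4, then r[4]=27)
r[9] = 55  (first piece 1, then r[8]=53)
r[10] = 62  (first piece 2, then r[8]=53)
One optimal plan: pieces 4 + 4 + 2 (2 cuts) → ₹64 − ₹2 = ₹62.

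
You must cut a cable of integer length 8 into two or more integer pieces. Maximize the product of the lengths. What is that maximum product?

18

Define g[k] = max over 1≤i<k of i · max(k−i, g[k−i]); the inner max lets the remainder stay uncut if that's better.
Small cases: g[2]=1.
g[3] = 1×max(2,1) = 1×2 = 2
g[4] = 2×max(2,1) = 2×2 = 4
g[5] = 2×max(3,2) = 2×3 = 6
g[6] = 3×max(3,2) = 3×3 = 9
g[7] = 2×max(5,6) = 2×6 = 12
g[8] = 2×max(6,9) = 2×9 = 18
One optimal split: 3 + 3 + 2; product 3×3×2 = 18.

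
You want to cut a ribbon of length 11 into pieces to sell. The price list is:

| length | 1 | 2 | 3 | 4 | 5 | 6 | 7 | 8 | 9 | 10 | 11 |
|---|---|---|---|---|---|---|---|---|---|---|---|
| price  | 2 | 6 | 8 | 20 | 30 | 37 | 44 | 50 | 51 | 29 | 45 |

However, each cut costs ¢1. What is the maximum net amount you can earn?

Consider every possible first cut. net[k] is the best of p[i]+net[k−i] over all sellable i≤k, charging 1 whenever i<k.
net[1] = 2
net[2] = max(2+2-1, 6+0) = 6
net[3] = max(2+6-1, 6+2-1, 8+0) = 8
net[4] = max(2+8-1, 6+6-1, 8+2-1, 20+0) = 20
net[5] = max(2+20-1, 6+8-1, 8+6-1, 20+2-1, 30+0) = 30
net[6] = max(2+30-1, 6+20-1, 8+8-1, 20+6-1, 30+2-1, 37+0) = 37
net[7] = max(2+37-1, 6+30-1, 8+20-1, …, 37+2-1, 44+0) = 44
net[8] = max(2+44-1, 6+37-1, 8+30-1, …, 44+2-1, 50+0) = 50
net[9] = max(2+50-1, 6+44-1, 8+37-1, …, 50+2-1, 51+0) = 51
net[10] = max(2+51-1, 6+50-1, 8+44-1, …, 51+2-1, 29+0) = 59
net[11] = max(2+59-1, 6+51-1, 8+50-1, …, 29+2-1, 45+0) = 66
One optimal plan: pieces 6 + 5 (1 cut) → ¢67 − ¢1 = ¢66.

66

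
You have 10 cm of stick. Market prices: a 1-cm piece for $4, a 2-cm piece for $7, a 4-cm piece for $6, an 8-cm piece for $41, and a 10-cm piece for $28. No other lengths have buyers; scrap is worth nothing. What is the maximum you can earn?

Consider every possible first cut. r[k] is the best of p[i]+r[k−i] over all sellable i≤k.
r[1] = 4
r[2] = max(4+4, 7+0) = 8
r[3] = max(4+8, 7+4) = 12
r[4] = max(4+12, 7+8, 6+0) = 16
r[5] = max(4+16, 7+12, 6+4) = 20
r[6] = max(4+20, 7+16, 6+8) = 24
r[7] = max(4+24, 7+20, 6+12) = 28
r[8] = max(4+28, 7+24, 6+16, 41+0) = 41
r[9] = max(4+41, 7+28, 6+20, 41+4) = 45
r[10] = max(4+45, 7+41, 6+24, 41+8, 28+0) = 49
One optimal cutting: 8 + 1 + 1 → $49.

49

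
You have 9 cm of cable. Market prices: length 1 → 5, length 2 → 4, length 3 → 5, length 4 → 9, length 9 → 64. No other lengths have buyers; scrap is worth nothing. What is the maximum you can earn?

64

Consider every possible first cut. best[k] is the best of p[i]+best[k−i] over all sellable i≤k.
best[1] = 5
best[2] = max(5+5, 4+0) = 10
best[3] = max(5+10, 4+5, 5+0) = 15
best[4] = max(5+15, 4+10, 5+5, 9+0) = 20
best[5] = max(5+20, 4+15, 5+10, 9+5) = 25
best[6] = max(5+25, 4+20, 5+15, 9+10) = 30
best[7] = max(5+30, 4+25, 5+20, 9+15) = 35
best[8] = max(5+35, 4+30, 5+25, 9+20) = 40
best[9] = max(5+40, 4+35, 5+30, 9+25, 64+0) = 64
One optimal cutting: 9 → 64.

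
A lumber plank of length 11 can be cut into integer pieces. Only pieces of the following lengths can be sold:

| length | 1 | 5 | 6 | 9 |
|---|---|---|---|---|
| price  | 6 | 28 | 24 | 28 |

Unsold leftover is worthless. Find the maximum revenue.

Consider every possible first cut. best[k] is the best of p[i]+best[k−i] over all sellable i≤k.
best[1] = 6
best[2] = 12  (first piece 1, then best[1]=6)
best[3] = 18  (first piece 1, then best[2]=12)
best[4] = 24  (first piece 1, then best[3]=18)
best[5] = 30  (first piece 1, then best[4]=24)
best[6] = 36  (first piece 1, then best[5]=30)
best[7] = 42  (first piece 1, then best[6]=36)
best[8] = 48  (first piece 1, then best[7]=42)
best[9] = 54  (first piece 1, then best[8]=48)
best[10] = 60  (first piece 1, then best[9]=54)
best[11] = 66  (first piece 1, then best[10]=60)
One optimal cutting: 1 + 1 + 1 + 1 + 1 + 1 + 1 + 1 + 1 + 1 + 1 → $66.

66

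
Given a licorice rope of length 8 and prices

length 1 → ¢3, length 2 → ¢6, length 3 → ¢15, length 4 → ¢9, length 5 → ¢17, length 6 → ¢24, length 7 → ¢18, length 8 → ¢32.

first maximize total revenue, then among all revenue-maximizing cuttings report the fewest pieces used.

3

Let r[k] be the best obtainable value from length k. For each k, try every first piece i and keep the best of price[i] + r[k−i].
r[1] = 3
r[2] = max(3+3, 6+0) = 6
r[3] = max(3+6, 6+3, 15+0) = 15
r[4] = max(3+15, 6+6, 15+3, 9+0) = 18
r[5] = max(3+18, 6+15, 15+6, 9+3, 17+0) = 21
r[6] = max(3+21, 6+18, 15+15, 9+6, 17+3, 24+0) = 30
r[7] = max(3+30, 6+21, 15+18, …, 24+3, 18+0) = 33
r[8] = max(3+33, 6+30, 15+21, …, 18+3, 32+0) = 36
Maximum revenue is ¢36.
Now minimize piece count subject to staying optimal: for each k, pieces[k] = 1 + min over i with p[i]+r[k−i]=r[k] of pieces[k−i].
pieces[5] = 2
pieces[6] = 2
pieces[7] = 3
pieces[8] = 3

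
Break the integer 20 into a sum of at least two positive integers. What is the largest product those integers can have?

Define f[k] = max over 1≤i<k of i · max(k−i, f[k−i]); the inner max lets the remainder stay uncut if that's better.
f[2] = 1·max(1,0) = 1·1 = 1
f[3] = max(1·2, 2·1) = 2
f[4] = max(1·3, 2·2, 3·1) = 4
f[5] = max(1·4, 2·3, 3·2, 4·1) = 6
f[6] = max(1·6, 2·4, 3·3, 4·2, 5·1) = 9
f[7] = max(1·9, 2·6, 3·4, 4·3, 5·2, 6·1) = 12
f[8] = max(1·12, 2·9, 3·6, …, 6·2, 7·1) = 18
f[9] = max(1·18, 2·12, 3·9, …, 7·2, 8·1) = 27
f[10] = max(1·27, 2·18, 3·12, …, 8·2, 9·1) = 36
f[11] = max(1·36, 2·27, 3·18, …, 9·2, 10·1) = 54
f[12] = max(1·54, 2·36, 3·27, …, 10·2, 11·1) = 81
f[13] = max(1·81, 2·54, 3·36, …, 11·2, 12·1) = 108
f[14] = max(1·108, 2·81, 3·54, …, 12·2, 13·1) = 162
f[15] = max(1·162, 2·108, 3·81, …, 13·2, 14·1) = 243
f[16] = max(1·243, 2·162, 3·108, …, 14·2, 15·1) = 324
f[17] = max(1·324, 2·243, 3·162, …, 15·2, 16·1) = 486
f[18] = max(1·486, 2·324, 3·243, …, 16·2, 17·1) = 729
f[19] = max(1·729, 2·486, 3·324, …, 17·2, 18·1) = 972
f[20] = max(1·972, 2·729, 3·486, …, 18·2, 19·1) = 1458
One optimal split: 3 + 3 + 3 + 3 + 3 + 3 + 2; product 3·3·3·3·3·3·2 = 1458.

1458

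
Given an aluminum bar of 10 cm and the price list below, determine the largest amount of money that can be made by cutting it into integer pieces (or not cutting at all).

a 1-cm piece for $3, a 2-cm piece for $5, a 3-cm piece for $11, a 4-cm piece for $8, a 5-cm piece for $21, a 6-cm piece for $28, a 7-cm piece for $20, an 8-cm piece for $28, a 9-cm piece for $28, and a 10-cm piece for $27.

42

Let best[k] be the best obtainable value from length k. For each k, try every first piece i and keep the best of price[i] + best[k−i].
best[1] = 3
best[2] = 6  (first piece 1, then best[1]=3)
best[3] = 11
best[4] = 14  (first piece 1, then best[3]=11)
best[5] = 21
best[6] = 28
best[7] = 31  (first piece 1, then best[6]=28)
best[8] = 34  (first piece 1, then best[7]=31)
best[9] = 39  (first piece 3, then best[6]=28)
best[10] = 42  (first piece 1, then best[9]=39)
One optimal cutting: 6 + 3 + 1 → $28 + $11 + $3 = $42.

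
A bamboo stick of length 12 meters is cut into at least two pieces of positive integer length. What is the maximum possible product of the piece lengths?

Fill prod[k] for k=2..12: at each k try every first piece i and multiply by the better of (k−i) uncut or prod[k−i].
prod[2] = 1*max(1,0) = 1*1 = 1
prod[3] = max(1*2, 2*1) = 2
prod[4] = max(1*3, 2*2, 3*1) = 4
prod[5] = max(1*4, 2*3, 3*2, 4*1) = 6
prod[6] = max(1*6, 2*4, 3*3, 4*2, 5*1) = 9
prod[7] = max(1*9, 2*6, 3*4, 4*3, 5*2, 6*1) = 12
prod[8] = max(1*12, 2*9, 3*6, …, 6*2, 7*1) = 18
prod[9] = max(1*18, 2*12, 3*9, …, 7*2, 8*1) = 27
prod[10] = max(1*27, 2*18, 3*12, …, 8*2, 9*1) = 36
prod[11] = max(1*36, 2*27, 3*18, …, 9*2, 10*1) = 54
prod[12] = max(1*54, 2*36, 3*27, …, 10*2, 11*1) = 81
One optimal split: 3 + 3 + 3 + 3; product 3*3*3*3 = 81.

81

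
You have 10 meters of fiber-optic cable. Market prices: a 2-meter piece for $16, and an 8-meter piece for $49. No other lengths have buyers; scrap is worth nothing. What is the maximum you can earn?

80

Let best[k] be the best obtainable value from length k. For each k, try every first piece i and keep the best of price[i] + best[k−i].
best[1] = 0
best[2] = 16
best[3] = 16
best[4] = 32  (first piece 2, then best[2]=16)
best[5] = 32
best[6] = 48  (first piece 2, then best[4]=32)
best[7] = 48
best[8] = max(16+48, 49+0) = 64
best[9] = max(16+48, 49+0) = 64
best[10] = max(16+64, 49+16) = 80
One optimal cutting: 2 + 2 + 2 + 2 + 2 → $80.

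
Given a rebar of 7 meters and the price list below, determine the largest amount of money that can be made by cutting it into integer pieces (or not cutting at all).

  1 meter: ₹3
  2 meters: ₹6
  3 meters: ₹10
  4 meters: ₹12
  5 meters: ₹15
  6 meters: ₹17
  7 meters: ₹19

23

Build R[k] bottom-up: R[k] = max over allowed piece i of (p[i] + R[k−i]).
R[1] = 3
R[2] = max(3+3, 6+0) = 6
R[3] = max(3+6, 6+3, 10+0) = 10
R[4] = max(3+10, 6+6, 10+3, 12+0) = 13
R[5] = max(3+13, 6+10, 10+6, 12+3, 15+0) = 16
R[6] = max(3+16, 6+13, 10+10, 12+6, 15+3, 17+0) = 20
R[7] = max(3+20, 6+16, 10+13, …, 17+3, 19+0) = 23
One optimal cutting: 3 + 3 + 1 → ₹10 + ₹10 + ₹3 = ₹23.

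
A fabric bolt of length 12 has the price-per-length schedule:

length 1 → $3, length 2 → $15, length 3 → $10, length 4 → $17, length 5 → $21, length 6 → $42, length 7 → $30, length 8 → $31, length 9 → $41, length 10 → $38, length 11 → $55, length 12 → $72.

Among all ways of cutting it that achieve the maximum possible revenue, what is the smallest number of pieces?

Consider every possible first cut. r[k] is the best of p[i]+r[k−i] over all sellable i≤k.
r[1] = 3
r[2] = max(3+3, 15+0) = 15
r[3] = max(3+15, 15+3, 10+0) = 18
r[4] = max(3+18, 15+15, 10+3, 17+0) = 30
r[5] = max(3+30, 15+18, 10+15, 17+3, 21+0) = 33
r[6] = max(3+33, 15+30, 10+18, 17+15, 21+3, 42+0) = 45
r[7] = max(3+45, 15+33, 10+30, …, 42+3, 30+0) = 48
r[8] = max(3+48, 15+45, 10+33, …, 30+3, 31+0) = 60
r[9] = max(3+60, 15+48, 10+45, …, 31+3, 41+0) = 63
r[10] = max(3+63, 15+60, 10+48, …, 41+3, 38+0) = 75
r[11] = max(3+75, 15+63, 10+60, …, 38+3, 55+0) = 78
r[12] = max(3+78, 15+75, 10+63, …, 55+3, 72+0) = 90
Maximum revenue is $90.
Now minimize piece count subject to staying optimal: for each k, pieces[k] = 1 + min over i with p[i]+r[k−i]=r[k] of pieces[k−i].
pieces[9] = 5
pieces[10] = 5
pieces[11] = 6
pieces[12] = 6

6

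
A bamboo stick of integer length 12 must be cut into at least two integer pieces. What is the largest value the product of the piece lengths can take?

Let P[k] be the best product for length k (with at least one cut). For each first piece i, the rest contributes max(k−i, P[k−i]).
P[2] = 1·max(1,0) = 1·1 = 1
P[3] = 1·max(2,1) = 1·2 = 2
P[4] = 2·max(2,1) = 2·2 = 4
P[5] = 2·max(3,2) = 2·3 = 6
P[6] = 3·max(3,2) = 3·3 = 9
P[7] = 2·max(5,6) = 2·6 = 12
P[8] = 2·max(6,9) = 2·9 = 18
P[9] = 3·max(6,9) = 3·9 = 27
P[10] = 2·max(8,18) = 2·18 = 36
P[11] = 2·max(9,27) = 2·27 = 54
P[12] = 3·max(9,27) = 3·27 = 81
One optimal split: 3 + 3 + 3 + 3; product 3·3·3·3 = 81.

81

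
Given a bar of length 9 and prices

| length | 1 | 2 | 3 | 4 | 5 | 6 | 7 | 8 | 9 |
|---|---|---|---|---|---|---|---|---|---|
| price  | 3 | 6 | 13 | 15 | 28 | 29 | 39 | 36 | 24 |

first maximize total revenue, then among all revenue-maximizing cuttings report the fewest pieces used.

2

Let r[k] be the best obtainable value from length k. For each k, try every first piece i and keep the best of price[i] + r[k−i].
r[1] = 3
r[2] = max(3+3, 6+0) = 6
r[3] = max(3+6, 6+3, 13+0) = 13
r[4] = max(3+13, 6+6, 13+3, 15+0) = 16
r[5] = max(3+16, 6+13, 13+6, 15+3, 28+0) = 28
r[6] = max(3+28, 6+16, 13+13, 15+6, 28+3, 29+0) = 31
r[7] = max(3+31, 6+28, 13+16, …, 29+3, 39+0) = 39
r[8] = max(3+39, 6+31, 13+28, …, 39+3, 36+0) = 42
r[9] = max(3+42, 6+39, 13+31, …, 36+3, 24+0) = 45
Maximum revenue is $45.
Now minimize piece count subject to staying optimal: for each k, pieces[k] = 1 + min over i with p[i]+r[k−i]=r[k] of pieces[k−i].
pieces[6] = 2
pieces[7] = 1
pieces[8] = 2
pieces[9] = 2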